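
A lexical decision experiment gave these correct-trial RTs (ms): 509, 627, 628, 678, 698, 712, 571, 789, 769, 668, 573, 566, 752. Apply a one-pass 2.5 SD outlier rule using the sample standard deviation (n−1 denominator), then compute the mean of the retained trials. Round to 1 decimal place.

n = 13, ΣRT = 8540, M = 656.923
Σ(x−M)² = 90638.92; s = √(90638.92/12) = 86.909
Cutoffs: 656.923 ± 2.5·86.909 → [439.6, 874.2]
No RTs fall outside the cutoffs; all 13 retained. Mean = 8540/13 = 656.923

656.9 ms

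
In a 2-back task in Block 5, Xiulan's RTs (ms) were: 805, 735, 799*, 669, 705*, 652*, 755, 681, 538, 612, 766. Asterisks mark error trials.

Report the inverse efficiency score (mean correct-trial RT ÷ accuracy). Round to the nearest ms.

Correct trials (n=8): 805, 735, 669, 755, 681, 538, 612, 766
Mean correct RT = 5561/8 = 695.1250 ms
Proportion correct = 8/11
IES = 695.1250 / (8/11) = 955.797 ms

956 ms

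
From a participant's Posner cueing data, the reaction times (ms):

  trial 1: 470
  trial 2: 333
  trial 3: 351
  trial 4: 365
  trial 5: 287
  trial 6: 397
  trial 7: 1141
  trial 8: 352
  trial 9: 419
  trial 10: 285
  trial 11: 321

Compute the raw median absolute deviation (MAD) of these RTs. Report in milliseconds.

45 ms

Sorted: 285, 287, 321, 333, 351, 352, 365, 397, 419, 470, 1141 → median = 352
|x − 352|: 118, 19, 1, 13, 65, 45, 789, 0, 67, 67, 31
Sorted deviations: 0, 1, 13, 19, 31, 45, 65, 67, 67, 118, 789 → MAD = 45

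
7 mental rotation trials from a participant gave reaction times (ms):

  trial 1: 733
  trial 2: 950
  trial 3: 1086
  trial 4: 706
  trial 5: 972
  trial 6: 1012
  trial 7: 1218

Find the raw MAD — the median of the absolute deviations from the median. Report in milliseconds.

Sorted: 706, 733, 950, 972, 1012, 1086, 1218 → median = 972
|x − 972|: 239, 22, 114, 266, 0, 40, 246
Sorted deviations: 0, 22, 40, 114, 239, 246, 266 → MAD = 114

114 ms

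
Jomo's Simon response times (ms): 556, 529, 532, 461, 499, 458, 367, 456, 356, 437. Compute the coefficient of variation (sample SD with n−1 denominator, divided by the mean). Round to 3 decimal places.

0.144

n = 10, Σ = 4651, M = 465.1000
Σ(x−M)² = 40436.900; s = √(40436.900/9) = 67.0298
CV = 67.0298 / 465.1000 = 0.14412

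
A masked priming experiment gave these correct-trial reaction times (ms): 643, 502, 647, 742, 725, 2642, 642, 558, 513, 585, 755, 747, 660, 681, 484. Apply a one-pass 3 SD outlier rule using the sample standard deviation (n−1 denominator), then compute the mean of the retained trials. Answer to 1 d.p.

n = 15, ΣRT = 11526, M = 768.400
Σ(x−M)² = 3874409.60; s = √(3874409.60/14) = 526.064
Cutoffs: 768.400 ± 3·526.064 → [-809.8, 2346.6]
Outside: 2642 → excluded.
Retained (n=14): Σ = 8884, mean = 8884/14 = 634.571

634.6 ms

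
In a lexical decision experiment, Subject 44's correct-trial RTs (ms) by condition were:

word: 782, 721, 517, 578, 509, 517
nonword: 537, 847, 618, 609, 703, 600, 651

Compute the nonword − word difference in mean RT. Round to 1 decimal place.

M(word) = 3624/6 = 604.000
M(nonword) = 4565/7 = 652.143
Difference = 652.143 − 604.000 = 48.143 ms

48.1 ms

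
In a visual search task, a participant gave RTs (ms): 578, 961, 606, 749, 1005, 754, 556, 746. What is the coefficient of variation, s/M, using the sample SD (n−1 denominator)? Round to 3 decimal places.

0.226

n = 8, Σ = 5955, M = 744.3750
Σ(x−M)² = 197281.875; s = √(197281.875/7) = 167.8783
CV = 167.8783 / 744.3750 = 0.22553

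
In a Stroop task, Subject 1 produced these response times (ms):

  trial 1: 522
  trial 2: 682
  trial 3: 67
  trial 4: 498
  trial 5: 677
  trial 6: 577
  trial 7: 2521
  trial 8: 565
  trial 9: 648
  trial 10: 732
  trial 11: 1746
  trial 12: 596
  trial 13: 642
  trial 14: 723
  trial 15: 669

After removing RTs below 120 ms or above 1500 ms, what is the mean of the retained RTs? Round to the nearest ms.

Excluded: 67, 1746, 2521
Retained (n=12): Σ = 7531
Mean = 7531/12 = 627.5833

628 ms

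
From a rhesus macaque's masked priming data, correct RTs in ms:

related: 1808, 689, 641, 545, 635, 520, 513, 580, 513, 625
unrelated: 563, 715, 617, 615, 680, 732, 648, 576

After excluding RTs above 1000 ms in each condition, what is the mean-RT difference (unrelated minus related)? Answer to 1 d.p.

58.7 ms

related: exclude 1808
M(related) = 5261/9 = 584.556
M(unrelated) = 5146/8 = 643.250
Difference = 643.250 − 584.556 = 58.694 ms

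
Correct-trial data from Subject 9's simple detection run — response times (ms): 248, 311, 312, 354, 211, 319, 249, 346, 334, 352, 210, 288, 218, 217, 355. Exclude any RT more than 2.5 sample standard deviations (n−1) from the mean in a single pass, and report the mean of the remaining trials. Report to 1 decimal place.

288.3 ms

n = 15, ΣRT = 4324, M = 288.267
Σ(x−M)² = 45560.93; s = √(45560.93/14) = 57.047
Cutoffs: 288.267 ± 2.5·57.047 → [145.6, 430.9]
No RTs fall outside the cutoffs; all 15 retained. Mean = 4324/15 = 288.267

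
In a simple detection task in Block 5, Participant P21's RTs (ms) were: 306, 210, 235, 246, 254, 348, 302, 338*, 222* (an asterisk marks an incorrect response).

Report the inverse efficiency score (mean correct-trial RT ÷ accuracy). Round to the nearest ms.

349 ms

Correct trials (n=7): 306, 210, 235, 246, 254, 348, 302
Mean correct RT = 1901/7 = 271.5714 ms
Proportion correct = 7/9
IES = 271.5714 / (7/9) = 349.163 ms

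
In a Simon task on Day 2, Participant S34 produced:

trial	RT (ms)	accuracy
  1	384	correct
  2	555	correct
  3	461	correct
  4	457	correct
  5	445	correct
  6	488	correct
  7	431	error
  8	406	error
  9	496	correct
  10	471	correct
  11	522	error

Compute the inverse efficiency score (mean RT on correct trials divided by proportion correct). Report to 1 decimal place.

645.7 ms

Correct trials (n=8): 384, 555, 461, 457, 445, 488, 496, 471
Mean correct RT = 3757/8 = 469.6250 ms
Proportion correct = 8/11
IES = 469.6250 / (8/11) = 645.734 ms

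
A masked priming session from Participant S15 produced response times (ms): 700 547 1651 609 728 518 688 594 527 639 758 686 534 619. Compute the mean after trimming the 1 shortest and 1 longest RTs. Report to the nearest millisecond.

Sorted: 518, 527, 534, 547, 594, 609, 619, 639, 686, 688, 700, 728, 758, 1651
Drop lowest 1 (518) and highest 1 (1651)
Remaining (n=12): Σ = 7629, mean = 7629/12 = 635.750

636 ms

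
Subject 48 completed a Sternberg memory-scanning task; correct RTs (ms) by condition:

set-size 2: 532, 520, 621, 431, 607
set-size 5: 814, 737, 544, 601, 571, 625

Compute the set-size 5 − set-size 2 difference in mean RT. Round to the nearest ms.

106 ms

M(set-size 2) = 2711/5 = 542.200
M(set-size 5) = 3892/6 = 648.667
Difference = 648.667 − 542.200 = 106.467 ms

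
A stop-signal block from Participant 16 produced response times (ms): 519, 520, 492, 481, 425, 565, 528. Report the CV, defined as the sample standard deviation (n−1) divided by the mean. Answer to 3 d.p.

0.088

n = 7, Σ = 3530, M = 504.2857
Σ(x−M)² = 11691.429; s = √(11691.429/6) = 44.1426
CV = 44.1426 / 504.2857 = 0.08753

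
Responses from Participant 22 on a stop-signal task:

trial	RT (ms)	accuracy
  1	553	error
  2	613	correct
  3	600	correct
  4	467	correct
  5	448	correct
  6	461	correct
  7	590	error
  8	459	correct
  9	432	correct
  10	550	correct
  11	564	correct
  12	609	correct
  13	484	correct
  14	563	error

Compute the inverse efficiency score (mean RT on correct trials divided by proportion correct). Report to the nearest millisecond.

Correct trials (n=11): 613, 600, 467, 448, 461, 459, 432, 550, 564, 609, 484
Mean correct RT = 5687/11 = 517.0000 ms
Proportion correct = 11/14
IES = 517.0000 / (11/14) = 658.000 ms

658 ms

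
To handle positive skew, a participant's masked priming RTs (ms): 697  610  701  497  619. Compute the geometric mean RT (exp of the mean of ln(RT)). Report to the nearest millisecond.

ln(RT): 6.5468, 6.4135, 6.5525, 6.2086, 6.4281
Mean ln(RT) = 32.1494/5 = 6.42989
Geometric mean = exp(6.42989) = 620.11 ms

620 ms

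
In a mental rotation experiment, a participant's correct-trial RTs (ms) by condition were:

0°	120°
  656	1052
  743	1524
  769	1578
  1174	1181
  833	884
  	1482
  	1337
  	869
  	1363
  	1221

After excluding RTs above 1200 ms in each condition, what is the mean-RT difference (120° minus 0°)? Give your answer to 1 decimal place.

161.5 ms

120°: exclude 1524, 1578, 1482, 1337, 1363, 1221
M(0°) = 4175/5 = 835.000
M(120°) = 3986/4 = 996.500
Difference = 996.500 − 835.000 = 161.500 ms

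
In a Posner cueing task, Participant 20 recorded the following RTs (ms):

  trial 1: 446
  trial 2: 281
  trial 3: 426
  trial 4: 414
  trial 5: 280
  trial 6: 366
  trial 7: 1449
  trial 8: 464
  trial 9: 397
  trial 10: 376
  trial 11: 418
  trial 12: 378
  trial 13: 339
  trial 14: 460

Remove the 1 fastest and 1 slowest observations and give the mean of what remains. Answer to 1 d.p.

397.1 ms

Sorted: 280, 281, 339, 366, 376, 378, 397, 414, 418, 426, 446, 460, 464, 1449
Drop lowest 1 (280) and highest 1 (1449)
Remaining (n=12): Σ = 4765, mean = 4765/12 = 397.083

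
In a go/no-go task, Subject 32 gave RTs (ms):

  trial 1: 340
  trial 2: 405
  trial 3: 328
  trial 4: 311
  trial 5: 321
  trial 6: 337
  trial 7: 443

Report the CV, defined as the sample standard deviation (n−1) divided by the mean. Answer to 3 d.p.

n = 7, Σ = 2485, M = 355.0000
Σ(x−M)² = 14614.000; s = √(14614.000/6) = 49.3525
CV = 49.3525 / 355.0000 = 0.13902

0.139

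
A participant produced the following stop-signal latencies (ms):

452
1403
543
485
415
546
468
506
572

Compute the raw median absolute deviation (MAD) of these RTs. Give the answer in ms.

40 ms

Sorted: 415, 452, 468, 485, 506, 543, 546, 572, 1403 → median = 506
|x − 506|: 54, 897, 37, 21, 91, 40, 38, 0, 66
Sorted deviations: 0, 21, 37, 38, 40, 54, 66, 91, 897 → MAD = 40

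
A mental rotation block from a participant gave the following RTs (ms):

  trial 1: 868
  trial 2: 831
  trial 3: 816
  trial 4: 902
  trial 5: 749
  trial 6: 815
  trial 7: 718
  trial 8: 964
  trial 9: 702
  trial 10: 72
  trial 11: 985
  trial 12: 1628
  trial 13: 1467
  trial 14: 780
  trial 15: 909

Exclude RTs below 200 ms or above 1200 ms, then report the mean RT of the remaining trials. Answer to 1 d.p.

Excluded: 72, 1467, 1628
Retained (n=12): Σ = 10039
Mean = 10039/12 = 836.5833

836.6 ms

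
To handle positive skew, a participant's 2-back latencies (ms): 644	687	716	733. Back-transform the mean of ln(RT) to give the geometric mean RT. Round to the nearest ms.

ln(RT): 6.4677, 6.5323, 6.5737, 6.5971
Mean ln(RT) = 26.1709/4 = 6.54271
Geometric mean = exp(6.54271) = 694.17 ms

694 ms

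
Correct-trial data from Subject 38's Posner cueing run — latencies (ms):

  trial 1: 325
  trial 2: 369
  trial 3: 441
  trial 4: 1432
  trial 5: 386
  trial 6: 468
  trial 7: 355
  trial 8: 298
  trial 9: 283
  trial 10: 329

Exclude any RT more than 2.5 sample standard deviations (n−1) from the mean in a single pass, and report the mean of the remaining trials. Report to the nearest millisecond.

362 ms

n = 10, ΣRT = 4686, M = 468.600
Σ(x−M)² = 1062210.40; s = √(1062210.40/9) = 343.545
Cutoffs: 468.600 ± 2.5·343.545 → [-390.3, 1327.5]
Outside: 1432 → excluded.
Retained (n=9): Σ = 3254, mean = 3254/9 = 361.556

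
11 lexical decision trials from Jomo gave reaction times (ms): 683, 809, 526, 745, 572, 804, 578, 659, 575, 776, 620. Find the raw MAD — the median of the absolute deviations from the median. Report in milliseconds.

Sorted: 526, 572, 575, 578, 620, 659, 683, 745, 776, 804, 809 → median = 659
|x − 659|: 24, 150, 133, 86, 87, 145, 81, 0, 84, 117, 39
Sorted deviations: 0, 24, 39, 81, 84, 86, 87, 117, 133, 145, 150 → MAD = 86

86 ms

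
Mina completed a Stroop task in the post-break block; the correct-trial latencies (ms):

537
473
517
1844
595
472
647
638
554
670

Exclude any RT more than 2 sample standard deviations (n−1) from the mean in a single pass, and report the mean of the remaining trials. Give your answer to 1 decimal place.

567.0 ms

n = 10, ΣRT = 6947, M = 694.700
Σ(x−M)² = 1511920.10; s = √(1511920.10/9) = 409.867
Cutoffs: 694.700 ± 2·409.867 → [-125.0, 1514.4]
Outside: 1844 → excluded.
Retained (n=9): Σ = 5103, mean = 5103/9 = 567.000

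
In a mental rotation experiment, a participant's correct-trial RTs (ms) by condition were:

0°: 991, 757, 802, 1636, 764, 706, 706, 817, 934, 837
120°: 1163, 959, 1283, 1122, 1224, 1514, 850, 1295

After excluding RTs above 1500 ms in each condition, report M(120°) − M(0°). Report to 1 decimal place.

315.3 ms

0°: exclude 1636
120°: exclude 1514
M(0°) = 7314/9 = 812.667
M(120°) = 7896/7 = 1128.000
Difference = 1128.000 − 812.667 = 315.333 ms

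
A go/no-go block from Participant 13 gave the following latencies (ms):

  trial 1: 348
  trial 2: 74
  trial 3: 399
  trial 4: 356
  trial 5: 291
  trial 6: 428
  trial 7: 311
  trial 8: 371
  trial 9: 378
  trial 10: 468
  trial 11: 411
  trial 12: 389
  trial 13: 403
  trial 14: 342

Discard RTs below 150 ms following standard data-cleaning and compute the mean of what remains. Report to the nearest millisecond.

Excluded: 74
Retained (n=13): Σ = 4895
Mean = 4895/13 = 376.5385

377 ms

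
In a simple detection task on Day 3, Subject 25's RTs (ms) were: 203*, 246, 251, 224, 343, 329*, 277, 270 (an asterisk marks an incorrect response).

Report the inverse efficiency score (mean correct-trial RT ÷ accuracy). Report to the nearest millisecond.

358 ms

Correct trials (n=6): 246, 251, 224, 343, 277, 270
Mean correct RT = 1611/6 = 268.5000 ms
Proportion correct = 6/8
IES = 268.5000 / (6/8) = 358.000 ms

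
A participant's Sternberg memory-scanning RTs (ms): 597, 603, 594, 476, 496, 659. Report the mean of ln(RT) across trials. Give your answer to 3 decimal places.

6.341

ln(RT): 6.3919, 6.4019, 6.3869, 6.1654, 6.2066, 6.4907
Σ ln(RT) = 38.0434
Mean = 38.0434/6 = 6.34057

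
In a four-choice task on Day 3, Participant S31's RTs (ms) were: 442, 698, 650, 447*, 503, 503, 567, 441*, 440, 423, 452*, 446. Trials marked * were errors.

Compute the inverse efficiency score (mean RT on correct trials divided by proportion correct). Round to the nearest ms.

Correct trials (n=9): 442, 698, 650, 503, 503, 567, 440, 423, 446
Mean correct RT = 4672/9 = 519.1111 ms
Proportion correct = 9/12
IES = 519.1111 / (9/12) = 692.148 ms

692 ms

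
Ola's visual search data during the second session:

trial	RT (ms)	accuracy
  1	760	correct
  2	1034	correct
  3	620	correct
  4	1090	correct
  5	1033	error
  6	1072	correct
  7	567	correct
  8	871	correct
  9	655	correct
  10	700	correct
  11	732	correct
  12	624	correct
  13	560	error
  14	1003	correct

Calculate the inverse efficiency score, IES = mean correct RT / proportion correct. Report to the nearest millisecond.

Correct trials (n=12): 760, 1034, 620, 1090, 1072, 567, 871, 655, 700, 732, 624, 1003
Mean correct RT = 9728/12 = 810.6667 ms
Proportion correct = 12/14
IES = 810.6667 / (12/14) = 945.778 ms

946 ms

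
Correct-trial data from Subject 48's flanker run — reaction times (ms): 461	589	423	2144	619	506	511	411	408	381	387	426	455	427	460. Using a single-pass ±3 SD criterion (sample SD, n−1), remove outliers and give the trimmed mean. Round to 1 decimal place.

461.7 ms

n = 15, ΣRT = 8608, M = 573.867
Σ(x−M)² = 2708325.73; s = √(2708325.73/14) = 439.832
Cutoffs: 573.867 ± 3·439.832 → [-745.6, 1893.4]
Outside: 2144 → excluded.
Retained (n=14): Σ = 6464, mean = 6464/14 = 461.714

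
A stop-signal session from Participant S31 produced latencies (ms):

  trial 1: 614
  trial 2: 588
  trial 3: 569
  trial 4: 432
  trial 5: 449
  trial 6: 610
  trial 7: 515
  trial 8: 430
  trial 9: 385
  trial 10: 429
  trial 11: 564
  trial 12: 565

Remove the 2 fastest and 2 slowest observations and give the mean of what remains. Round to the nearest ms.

Sorted: 385, 429, 430, 432, 449, 515, 564, 565, 569, 588, 610, 614
Drop lowest 2 (385, 429) and highest 2 (610, 614)
Remaining (n=8): Σ = 4112, mean = 4112/8 = 514.000

514 ms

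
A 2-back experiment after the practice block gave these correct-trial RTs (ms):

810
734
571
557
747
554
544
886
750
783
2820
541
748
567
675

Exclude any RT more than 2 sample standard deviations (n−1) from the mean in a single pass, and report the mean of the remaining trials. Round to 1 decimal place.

676.2 ms

n = 15, ΣRT = 12287, M = 819.133
Σ(x−M)² = 4469599.73; s = √(4469599.73/14) = 565.028
Cutoffs: 819.133 ± 2·565.028 → [-310.9, 1949.2]
Outside: 2820 → excluded.
Retained (n=14): Σ = 9467, mean = 9467/14 = 676.214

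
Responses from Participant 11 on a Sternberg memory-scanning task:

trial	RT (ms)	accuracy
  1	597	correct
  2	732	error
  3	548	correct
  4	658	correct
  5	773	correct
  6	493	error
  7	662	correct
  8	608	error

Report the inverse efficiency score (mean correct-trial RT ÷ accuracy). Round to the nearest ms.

1036 ms

Correct trials (n=5): 597, 548, 658, 773, 662
Mean correct RT = 3238/5 = 647.6000 ms
Proportion correct = 5/8
IES = 647.6000 / (5/8) = 1036.160 ms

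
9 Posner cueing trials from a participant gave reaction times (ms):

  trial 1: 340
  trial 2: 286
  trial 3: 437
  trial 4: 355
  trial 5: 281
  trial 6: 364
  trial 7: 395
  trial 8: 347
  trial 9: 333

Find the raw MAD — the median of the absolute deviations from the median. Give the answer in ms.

Sorted: 281, 286, 333, 340, 347, 355, 364, 395, 437 → median = 347
|x − 347|: 7, 61, 90, 8, 66, 17, 48, 0, 14
Sorted deviations: 0, 7, 8, 14, 17, 48, 61, 66, 90 → MAD = 17

17 ms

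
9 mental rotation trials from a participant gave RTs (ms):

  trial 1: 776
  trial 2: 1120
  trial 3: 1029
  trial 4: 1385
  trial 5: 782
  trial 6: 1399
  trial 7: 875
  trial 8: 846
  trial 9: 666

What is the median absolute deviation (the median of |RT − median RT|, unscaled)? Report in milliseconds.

154 ms

Sorted: 666, 776, 782, 846, 875, 1029, 1120, 1385, 1399 → median = 875
|x − 875|: 99, 245, 154, 510, 93, 524, 0, 29, 209
Sorted deviations: 0, 29, 93, 99, 154, 209, 245, 510, 524 → MAD = 154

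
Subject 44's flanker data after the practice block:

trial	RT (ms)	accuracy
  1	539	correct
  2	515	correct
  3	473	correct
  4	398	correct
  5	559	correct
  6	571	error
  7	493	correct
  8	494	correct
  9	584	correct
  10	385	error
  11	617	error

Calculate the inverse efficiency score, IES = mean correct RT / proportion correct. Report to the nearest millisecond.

697 ms

Correct trials (n=8): 539, 515, 473, 398, 559, 493, 494, 584
Mean correct RT = 4055/8 = 506.8750 ms
Proportion correct = 8/11
IES = 506.8750 / (8/11) = 696.953 ms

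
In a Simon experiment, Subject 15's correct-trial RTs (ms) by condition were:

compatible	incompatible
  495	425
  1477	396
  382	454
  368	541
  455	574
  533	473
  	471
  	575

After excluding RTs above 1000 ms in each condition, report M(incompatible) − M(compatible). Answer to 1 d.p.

compatible: exclude 1477
M(compatible) = 2233/5 = 446.600
M(incompatible) = 3909/8 = 488.625
Difference = 488.625 − 446.600 = 42.025 ms

42.0 ms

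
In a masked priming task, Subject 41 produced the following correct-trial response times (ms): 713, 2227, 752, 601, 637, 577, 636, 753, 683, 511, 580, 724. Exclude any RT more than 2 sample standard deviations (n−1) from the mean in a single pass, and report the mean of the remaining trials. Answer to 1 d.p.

651.5 ms

n = 12, ΣRT = 9394, M = 782.833
Σ(x−M)² = 2339055.67; s = √(2339055.67/11) = 461.131
Cutoffs: 782.833 ± 2·461.131 → [-139.4, 1705.1]
Outside: 2227 → excluded.
Retained (n=11): Σ = 7167, mean = 7167/11 = 651.545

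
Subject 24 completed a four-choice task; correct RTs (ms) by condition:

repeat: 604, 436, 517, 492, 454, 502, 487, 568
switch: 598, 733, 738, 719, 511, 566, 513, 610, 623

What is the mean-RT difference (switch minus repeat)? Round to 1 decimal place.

M(repeat) = 4060/8 = 507.500
M(switch) = 5611/9 = 623.444
Difference = 623.444 − 507.500 = 115.944 ms

115.9 ms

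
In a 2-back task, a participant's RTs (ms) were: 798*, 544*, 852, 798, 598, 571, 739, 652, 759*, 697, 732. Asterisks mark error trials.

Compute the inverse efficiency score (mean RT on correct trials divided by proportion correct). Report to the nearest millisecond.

Correct trials (n=8): 852, 798, 598, 571, 739, 652, 697, 732
Mean correct RT = 5639/8 = 704.8750 ms
Proportion correct = 8/11
IES = 704.8750 / (8/11) = 969.203 ms

969 ms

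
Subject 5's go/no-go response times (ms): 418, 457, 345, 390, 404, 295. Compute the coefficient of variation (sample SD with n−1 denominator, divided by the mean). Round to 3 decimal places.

0.149

n = 6, Σ = 2309, M = 384.8333
Σ(x−M)² = 16358.833; s = √(16358.833/5) = 57.1994
CV = 57.1994 / 384.8333 = 0.14863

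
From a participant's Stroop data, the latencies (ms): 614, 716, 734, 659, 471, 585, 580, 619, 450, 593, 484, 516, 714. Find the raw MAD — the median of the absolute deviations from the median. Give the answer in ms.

77 ms

Sorted: 450, 471, 484, 516, 580, 585, 593, 614, 619, 659, 714, 716, 734 → median = 593
|x − 593|: 21, 123, 141, 66, 122, 8, 13, 26, 143, 0, 109, 77, 121
Sorted deviations: 0, 8, 13, 21, 26, 66, 77, 109, 121, 122, 123, 141, 143 → MAD = 77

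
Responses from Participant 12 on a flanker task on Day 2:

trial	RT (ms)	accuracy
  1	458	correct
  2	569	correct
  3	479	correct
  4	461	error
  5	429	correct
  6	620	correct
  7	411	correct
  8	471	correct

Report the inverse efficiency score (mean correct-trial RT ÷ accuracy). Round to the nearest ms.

561 ms

Correct trials (n=7): 458, 569, 479, 429, 620, 411, 471
Mean correct RT = 3437/7 = 491.0000 ms
Proportion correct = 7/8
IES = 491.0000 / (7/8) = 561.143 ms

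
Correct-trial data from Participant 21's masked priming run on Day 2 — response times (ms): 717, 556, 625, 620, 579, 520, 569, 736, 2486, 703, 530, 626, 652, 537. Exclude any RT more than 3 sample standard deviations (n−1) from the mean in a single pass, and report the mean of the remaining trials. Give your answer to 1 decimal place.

n = 14, ΣRT = 10456, M = 746.857
Σ(x−M)² = 3320863.71; s = √(3320863.71/13) = 505.422
Cutoffs: 746.857 ± 3·505.422 → [-769.4, 2263.1]
Outside: 2486 → excluded.
Retained (n=13): Σ = 7970, mean = 7970/13 = 613.077

613.1 ms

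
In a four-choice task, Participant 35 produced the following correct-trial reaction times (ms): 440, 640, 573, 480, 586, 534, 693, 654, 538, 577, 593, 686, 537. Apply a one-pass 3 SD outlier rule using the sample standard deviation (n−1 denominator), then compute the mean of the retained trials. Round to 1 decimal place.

579.3 ms

n = 13, ΣRT = 7531, M = 579.308
Σ(x−M)² = 68666.77; s = √(68666.77/12) = 75.645
Cutoffs: 579.308 ± 3·75.645 → [352.4, 806.2]
No RTs fall outside the cutoffs; all 13 retained. Mean = 7531/13 = 579.308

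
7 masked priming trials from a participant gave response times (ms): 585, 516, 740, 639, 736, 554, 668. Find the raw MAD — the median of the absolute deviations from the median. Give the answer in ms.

85 ms

Sorted: 516, 554, 585, 639, 668, 736, 740 → median = 639
|x − 639|: 54, 123, 101, 0, 97, 85, 29
Sorted deviations: 0, 29, 54, 85, 97, 101, 123 → MAD = 85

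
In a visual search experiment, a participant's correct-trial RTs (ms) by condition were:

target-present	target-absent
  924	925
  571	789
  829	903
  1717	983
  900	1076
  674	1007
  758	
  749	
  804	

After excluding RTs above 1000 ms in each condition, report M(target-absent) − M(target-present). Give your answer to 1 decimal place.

target-present: exclude 1717
target-absent: exclude 1076, 1007
M(target-present) = 6209/8 = 776.125
M(target-absent) = 3600/4 = 900.000
Difference = 900.000 − 776.125 = 123.875 ms

123.9 ms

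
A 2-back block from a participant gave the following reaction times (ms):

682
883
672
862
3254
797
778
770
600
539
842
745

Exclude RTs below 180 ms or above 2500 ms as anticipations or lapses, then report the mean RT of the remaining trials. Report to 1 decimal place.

742.7 ms

Excluded: 3254
Retained (n=11): Σ = 8170
Mean = 8170/11 = 742.7273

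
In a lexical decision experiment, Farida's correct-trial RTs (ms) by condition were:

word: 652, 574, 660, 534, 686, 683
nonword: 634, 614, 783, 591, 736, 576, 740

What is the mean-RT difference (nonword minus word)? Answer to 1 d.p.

M(word) = 3789/6 = 631.500
M(nonword) = 4674/7 = 667.714
Difference = 667.714 − 631.500 = 36.214 ms

36.2 ms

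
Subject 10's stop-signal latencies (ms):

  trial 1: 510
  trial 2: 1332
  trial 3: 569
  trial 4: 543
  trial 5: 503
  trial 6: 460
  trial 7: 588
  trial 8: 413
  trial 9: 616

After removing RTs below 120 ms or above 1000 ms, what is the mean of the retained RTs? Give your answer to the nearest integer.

525 ms

Excluded: 1332
Retained (n=8): Σ = 4202
Mean = 4202/8 = 525.2500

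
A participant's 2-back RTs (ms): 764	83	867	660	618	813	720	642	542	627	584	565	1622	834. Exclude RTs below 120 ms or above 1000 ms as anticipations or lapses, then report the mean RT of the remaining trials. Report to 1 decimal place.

Excluded: 83, 1622
Retained (n=12): Σ = 8236
Mean = 8236/12 = 686.3333

686.3 ms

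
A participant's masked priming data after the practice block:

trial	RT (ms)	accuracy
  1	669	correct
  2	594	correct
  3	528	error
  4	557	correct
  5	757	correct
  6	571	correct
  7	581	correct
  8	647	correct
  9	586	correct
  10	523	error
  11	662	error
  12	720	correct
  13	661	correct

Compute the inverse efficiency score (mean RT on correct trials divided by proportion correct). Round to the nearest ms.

Correct trials (n=10): 669, 594, 557, 757, 571, 581, 647, 586, 720, 661
Mean correct RT = 6343/10 = 634.3000 ms
Proportion correct = 10/13
IES = 634.3000 / (10/13) = 824.590 ms

825 ms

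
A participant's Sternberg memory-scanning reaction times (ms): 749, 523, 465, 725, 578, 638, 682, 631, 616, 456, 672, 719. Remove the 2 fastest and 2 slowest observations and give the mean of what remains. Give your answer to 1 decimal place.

Sorted: 456, 465, 523, 578, 616, 631, 638, 672, 682, 719, 725, 749
Drop lowest 2 (456, 465) and highest 2 (725, 749)
Remaining (n=8): Σ = 5059, mean = 5059/8 = 632.375

632.4 ms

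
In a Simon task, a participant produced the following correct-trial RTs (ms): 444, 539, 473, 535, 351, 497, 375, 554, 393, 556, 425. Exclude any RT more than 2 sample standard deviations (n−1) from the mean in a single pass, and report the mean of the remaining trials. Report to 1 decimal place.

467.5 ms

n = 11, ΣRT = 5142, M = 467.455
Σ(x−M)² = 55920.73; s = √(55920.73/10) = 74.780
Cutoffs: 467.455 ± 2·74.780 → [317.9, 617.0]
No RTs fall outside the cutoffs; all 11 retained. Mean = 5142/11 = 467.455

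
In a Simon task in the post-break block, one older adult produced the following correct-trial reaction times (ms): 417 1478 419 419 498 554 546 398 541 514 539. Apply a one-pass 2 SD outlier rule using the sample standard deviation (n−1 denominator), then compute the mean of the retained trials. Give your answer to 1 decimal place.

n = 11, ΣRT = 6323, M = 574.818
Σ(x−M)² = 933757.64; s = √(933757.64/10) = 305.574
Cutoffs: 574.818 ± 2·305.574 → [-36.3, 1186.0]
Outside: 1478 → excluded.
Retained (n=10): Σ = 4845, mean = 4845/10 = 484.500

484.5 ms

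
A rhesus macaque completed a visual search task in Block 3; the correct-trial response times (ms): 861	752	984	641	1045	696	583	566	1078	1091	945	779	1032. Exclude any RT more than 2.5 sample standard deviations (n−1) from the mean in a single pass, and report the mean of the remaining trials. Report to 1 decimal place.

850.2 ms

n = 13, ΣRT = 11053, M = 850.231
Σ(x−M)² = 442302.31; s = √(442302.31/12) = 191.986
Cutoffs: 850.231 ± 2.5·191.986 → [370.3, 1330.2]
No RTs fall outside the cutoffs; all 13 retained. Mean = 11053/13 = 850.231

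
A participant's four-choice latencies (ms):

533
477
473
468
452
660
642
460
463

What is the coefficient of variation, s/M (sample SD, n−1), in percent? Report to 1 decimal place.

n = 9, Σ = 4628, M = 514.2222
Σ(x−M)² = 52587.556; s = √(52587.556/8) = 81.0768
CV = 81.0768 / 514.2222 = 0.15767 = 15.767%

15.8%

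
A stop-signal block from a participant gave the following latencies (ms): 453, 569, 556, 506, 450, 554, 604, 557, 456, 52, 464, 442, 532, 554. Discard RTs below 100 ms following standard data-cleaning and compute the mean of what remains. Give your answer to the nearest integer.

Excluded: 52
Retained (n=13): Σ = 6697
Mean = 6697/13 = 515.1538

515 ms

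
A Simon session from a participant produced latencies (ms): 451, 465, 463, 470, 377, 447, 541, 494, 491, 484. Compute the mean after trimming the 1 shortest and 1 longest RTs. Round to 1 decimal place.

470.6 ms

Sorted: 377, 447, 451, 463, 465, 470, 484, 491, 494, 541
Drop lowest 1 (377) and highest 1 (541)
Remaining (n=8): Σ = 3765, mean = 3765/8 = 470.625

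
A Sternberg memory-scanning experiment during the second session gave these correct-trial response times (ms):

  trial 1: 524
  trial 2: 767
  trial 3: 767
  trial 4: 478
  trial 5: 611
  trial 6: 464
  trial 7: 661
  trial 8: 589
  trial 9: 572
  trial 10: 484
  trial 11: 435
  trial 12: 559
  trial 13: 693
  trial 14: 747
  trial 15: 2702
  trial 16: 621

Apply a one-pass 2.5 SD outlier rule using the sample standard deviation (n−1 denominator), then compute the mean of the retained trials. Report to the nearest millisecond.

598 ms

n = 16, ΣRT = 11674, M = 729.625
Σ(x−M)² = 4322303.75; s = √(4322303.75/15) = 536.799
Cutoffs: 729.625 ± 2.5·536.799 → [-612.4, 2071.6]
Outside: 2702 → excluded.
Retained (n=15): Σ = 8972, mean = 8972/15 = 598.133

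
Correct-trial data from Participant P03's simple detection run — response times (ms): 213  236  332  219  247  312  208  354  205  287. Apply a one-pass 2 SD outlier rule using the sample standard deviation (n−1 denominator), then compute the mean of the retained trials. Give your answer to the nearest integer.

261 ms

n = 10, ΣRT = 2613, M = 261.300
Σ(x−M)² = 27800.10; s = √(27800.10/9) = 55.578
Cutoffs: 261.300 ± 2·55.578 → [150.1, 372.5]
No RTs fall outside the cutoffs; all 10 retained. Mean = 2613/10 = 261.300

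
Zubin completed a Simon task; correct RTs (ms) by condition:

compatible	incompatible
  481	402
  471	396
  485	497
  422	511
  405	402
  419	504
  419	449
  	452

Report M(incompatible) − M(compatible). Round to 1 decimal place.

M(compatible) = 3102/7 = 443.143
M(incompatible) = 3613/8 = 451.625
Difference = 451.625 − 443.143 = 8.482 ms

8.5 ms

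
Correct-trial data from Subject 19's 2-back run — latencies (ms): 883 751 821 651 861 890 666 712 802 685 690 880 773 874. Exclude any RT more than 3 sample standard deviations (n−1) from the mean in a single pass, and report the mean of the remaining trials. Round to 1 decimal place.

n = 14, ΣRT = 10939, M = 781.357
Σ(x−M)² = 102521.21; s = √(102521.21/13) = 88.805
Cutoffs: 781.357 ± 3·88.805 → [514.9, 1047.8]
No RTs fall outside the cutoffs; all 14 retained. Mean = 10939/14 = 781.357

781.4 ms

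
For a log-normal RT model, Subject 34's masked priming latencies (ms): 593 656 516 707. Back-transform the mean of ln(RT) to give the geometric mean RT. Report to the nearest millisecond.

614 ms

ln(RT): 6.3852, 6.4862, 6.2461, 6.5610
Mean ln(RT) = 25.6785/4 = 6.41962
Geometric mean = exp(6.41962) = 613.77 ms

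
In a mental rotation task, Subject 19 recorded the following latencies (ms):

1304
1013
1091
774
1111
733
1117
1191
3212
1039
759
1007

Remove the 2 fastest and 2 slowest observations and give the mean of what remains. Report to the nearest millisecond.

1043 ms

Sorted: 733, 759, 774, 1007, 1013, 1039, 1091, 1111, 1117, 1191, 1304, 3212
Drop lowest 2 (733, 759) and highest 2 (1304, 3212)
Remaining (n=8): Σ = 8343, mean = 8343/8 = 1042.875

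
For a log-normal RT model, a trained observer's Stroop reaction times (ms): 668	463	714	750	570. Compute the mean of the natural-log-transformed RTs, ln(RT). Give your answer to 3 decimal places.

6.436

ln(RT): 6.5043, 6.1377, 6.5709, 6.6201, 6.3456
Σ ln(RT) = 32.1786
Mean = 32.1786/5 = 6.43572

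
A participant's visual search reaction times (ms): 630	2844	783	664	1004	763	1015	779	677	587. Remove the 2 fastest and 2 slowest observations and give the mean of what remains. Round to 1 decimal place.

Sorted: 587, 630, 664, 677, 763, 779, 783, 1004, 1015, 2844
Drop lowest 2 (587, 630) and highest 2 (1015, 2844)
Remaining (n=6): Σ = 4670, mean = 4670/6 = 778.333

778.3 ms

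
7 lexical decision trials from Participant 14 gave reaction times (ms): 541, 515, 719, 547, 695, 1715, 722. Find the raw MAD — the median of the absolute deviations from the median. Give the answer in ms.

148 ms

Sorted: 515, 541, 547, 695, 719, 722, 1715 → median = 695
|x − 695|: 154, 180, 24, 148, 0, 1020, 27
Sorted deviations: 0, 24, 27, 148, 154, 180, 1020 → MAD = 148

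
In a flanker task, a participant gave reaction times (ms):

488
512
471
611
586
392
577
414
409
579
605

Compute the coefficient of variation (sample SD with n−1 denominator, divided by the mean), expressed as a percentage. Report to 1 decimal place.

16.2%

n = 11, Σ = 5644, M = 513.0909
Σ(x−M)² = 69496.909; s = √(69496.909/10) = 83.3648
CV = 83.3648 / 513.0909 = 0.16248 = 16.248%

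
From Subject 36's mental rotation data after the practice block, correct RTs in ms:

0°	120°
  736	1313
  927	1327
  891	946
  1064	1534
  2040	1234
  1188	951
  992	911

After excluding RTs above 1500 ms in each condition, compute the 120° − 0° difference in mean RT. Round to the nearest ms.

0°: exclude 2040
120°: exclude 1534
M(0°) = 5798/6 = 966.333
M(120°) = 6682/6 = 1113.667
Difference = 1113.667 − 966.333 = 147.333 ms

147 ms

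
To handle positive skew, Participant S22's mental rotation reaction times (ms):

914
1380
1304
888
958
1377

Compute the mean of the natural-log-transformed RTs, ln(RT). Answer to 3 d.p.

7.017

ln(RT): 6.8178, 7.2298, 7.1732, 6.7890, 6.8648, 7.2277
Σ ln(RT) = 42.1023
Mean = 42.1023/6 = 7.01706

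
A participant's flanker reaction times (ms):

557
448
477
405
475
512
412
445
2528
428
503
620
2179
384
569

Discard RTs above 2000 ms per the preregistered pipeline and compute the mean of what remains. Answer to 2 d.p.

Excluded: 2179, 2528
Retained (n=13): Σ = 6235
Mean = 6235/13 = 479.6154

479.62 ms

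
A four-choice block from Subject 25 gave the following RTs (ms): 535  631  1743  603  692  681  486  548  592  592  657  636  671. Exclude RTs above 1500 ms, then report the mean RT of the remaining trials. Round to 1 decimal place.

610.3 ms

Excluded: 1743
Retained (n=12): Σ = 7324
Mean = 7324/12 = 610.3333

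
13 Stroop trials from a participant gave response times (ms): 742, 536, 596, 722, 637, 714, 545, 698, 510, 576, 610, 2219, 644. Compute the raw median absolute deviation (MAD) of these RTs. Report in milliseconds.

Sorted: 510, 536, 545, 576, 596, 610, 637, 644, 698, 714, 722, 742, 2219 → median = 637
|x − 637|: 105, 101, 41, 85, 0, 77, 92, 61, 127, 61, 27, 1582, 7
Sorted deviations: 0, 7, 27, 41, 61, 61, 77, 85, 92, 101, 105, 127, 1582 → MAD = 77

77 ms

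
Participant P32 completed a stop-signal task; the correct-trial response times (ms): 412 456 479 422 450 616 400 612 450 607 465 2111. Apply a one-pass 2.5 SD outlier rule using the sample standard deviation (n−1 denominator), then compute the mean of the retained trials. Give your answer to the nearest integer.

n = 12, ΣRT = 7480, M = 623.333
Σ(x−M)² = 2482666.67; s = √(2482666.67/11) = 475.076
Cutoffs: 623.333 ± 2.5·475.076 → [-564.4, 1811.0]
Outside: 2111 → excluded.
Retained (n=11): Σ = 5369, mean = 5369/11 = 488.091

488 ms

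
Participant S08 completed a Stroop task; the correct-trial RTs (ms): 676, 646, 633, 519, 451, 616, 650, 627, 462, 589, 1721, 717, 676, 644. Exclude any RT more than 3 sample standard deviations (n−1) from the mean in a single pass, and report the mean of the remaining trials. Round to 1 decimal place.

608.2 ms

n = 14, ΣRT = 9627, M = 687.643
Σ(x−M)² = 1230897.21; s = √(1230897.21/13) = 307.708
Cutoffs: 687.643 ± 3·307.708 → [-235.5, 1610.8]
Outside: 1721 → excluded.
Retained (n=13): Σ = 7906, mean = 7906/13 = 608.154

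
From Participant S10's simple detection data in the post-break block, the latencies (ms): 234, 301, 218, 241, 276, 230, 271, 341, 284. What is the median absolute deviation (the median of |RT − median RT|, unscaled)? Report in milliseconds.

Sorted: 218, 230, 234, 241, 271, 276, 284, 301, 341 → median = 271
|x − 271|: 37, 30, 53, 30, 5, 41, 0, 70, 13
Sorted deviations: 0, 5, 13, 30, 30, 37, 41, 53, 70 → MAD = 30

30 ms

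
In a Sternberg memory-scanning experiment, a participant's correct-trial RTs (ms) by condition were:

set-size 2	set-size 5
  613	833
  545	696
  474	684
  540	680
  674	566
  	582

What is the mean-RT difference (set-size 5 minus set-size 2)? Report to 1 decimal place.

M(set-size 2) = 2846/5 = 569.200
M(set-size 5) = 4041/6 = 673.500
Difference = 673.500 − 569.200 = 104.300 ms

104.3 ms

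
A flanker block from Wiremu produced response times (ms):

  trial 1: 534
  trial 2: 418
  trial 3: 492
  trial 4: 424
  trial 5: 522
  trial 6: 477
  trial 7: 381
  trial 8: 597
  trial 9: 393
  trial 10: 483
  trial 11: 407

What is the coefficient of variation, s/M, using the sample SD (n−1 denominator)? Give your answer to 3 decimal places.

n = 11, Σ = 5128, M = 466.1818
Σ(x−M)² = 46109.636; s = √(46109.636/10) = 67.9041
CV = 67.9041 / 466.1818 = 0.14566

0.146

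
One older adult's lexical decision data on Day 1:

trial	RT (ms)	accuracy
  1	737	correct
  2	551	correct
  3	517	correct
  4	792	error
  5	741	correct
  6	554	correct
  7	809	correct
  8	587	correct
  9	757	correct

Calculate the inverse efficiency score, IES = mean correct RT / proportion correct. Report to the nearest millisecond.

739 ms

Correct trials (n=8): 737, 551, 517, 741, 554, 809, 587, 757
Mean correct RT = 5253/8 = 656.6250 ms
Proportion correct = 8/9
IES = 656.6250 / (8/9) = 738.703 ms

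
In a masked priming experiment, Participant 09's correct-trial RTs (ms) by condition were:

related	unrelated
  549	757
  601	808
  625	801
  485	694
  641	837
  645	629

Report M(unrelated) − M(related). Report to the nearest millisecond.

M(related) = 3546/6 = 591.000
M(unrelated) = 4526/6 = 754.333
Difference = 754.333 − 591.000 = 163.333 ms

163 ms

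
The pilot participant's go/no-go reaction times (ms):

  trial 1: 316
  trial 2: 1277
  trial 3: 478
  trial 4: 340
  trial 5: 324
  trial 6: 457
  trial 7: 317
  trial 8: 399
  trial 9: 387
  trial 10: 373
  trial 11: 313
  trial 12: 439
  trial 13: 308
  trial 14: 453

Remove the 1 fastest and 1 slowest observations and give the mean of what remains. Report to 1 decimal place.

383.0 ms

Sorted: 308, 313, 316, 317, 324, 340, 373, 387, 399, 439, 453, 457, 478, 1277
Drop lowest 1 (308) and highest 1 (1277)
Remaining (n=12): Σ = 4596, mean = 4596/12 = 383.000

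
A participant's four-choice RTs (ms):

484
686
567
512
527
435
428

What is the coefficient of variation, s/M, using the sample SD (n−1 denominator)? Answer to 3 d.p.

0.170

n = 7, Σ = 3639, M = 519.8571
Σ(x−M)² = 46862.857; s = √(46862.857/6) = 88.3769
CV = 88.3769 / 519.8571 = 0.17000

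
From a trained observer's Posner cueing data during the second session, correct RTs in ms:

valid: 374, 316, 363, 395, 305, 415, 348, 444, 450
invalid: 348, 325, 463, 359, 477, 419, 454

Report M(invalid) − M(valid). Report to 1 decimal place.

27.5 ms

M(valid) = 3410/9 = 378.889
M(invalid) = 2845/7 = 406.429
Difference = 406.429 − 378.889 = 27.540 ms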